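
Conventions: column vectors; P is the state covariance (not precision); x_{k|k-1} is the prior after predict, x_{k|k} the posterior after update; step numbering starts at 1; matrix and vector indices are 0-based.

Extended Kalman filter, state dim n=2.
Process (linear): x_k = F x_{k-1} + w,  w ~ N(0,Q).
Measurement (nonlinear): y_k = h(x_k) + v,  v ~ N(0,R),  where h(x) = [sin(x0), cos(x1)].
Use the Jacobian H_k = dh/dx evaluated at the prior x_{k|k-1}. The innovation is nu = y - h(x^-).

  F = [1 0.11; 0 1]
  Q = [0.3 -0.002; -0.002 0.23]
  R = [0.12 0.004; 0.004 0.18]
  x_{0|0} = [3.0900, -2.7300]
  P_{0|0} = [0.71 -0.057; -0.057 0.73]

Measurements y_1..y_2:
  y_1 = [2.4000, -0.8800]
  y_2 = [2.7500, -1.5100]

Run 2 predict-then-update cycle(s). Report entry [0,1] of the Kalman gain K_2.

K[0,1] = 0.0086

step 1: x^-=[2.7897, -2.7300]  P^-=[1.0063 0.0213; 0.0213 0.9600]  H_jac=[-0.9387 0.0000; 0.0000 0.4001]  S=[1.0067 -0.0040; -0.0040 0.3337]  K=[-0.9382 0.0143; -0.0153 1.1509]  nu=[2.0553, 0.0365]  x^+=[0.8618, -2.7194]  P^+=[0.1199 -0.0029; -0.0029 0.5177]
step 2: x^-=[0.5627, -2.7194]  P^-=[0.4255 0.0520; 0.0520 0.7477]  H_jac=[0.8458 0.0000; 0.0000 0.4097]  S=[0.4244 0.0220; 0.0220 0.3055]  K=[0.8475 0.0086; 0.0518 0.9990]  nu=[2.2165, -0.5978]  x^+=[2.4361, -3.2018]  P^+=[0.1203 0.0121; 0.0121 0.4394]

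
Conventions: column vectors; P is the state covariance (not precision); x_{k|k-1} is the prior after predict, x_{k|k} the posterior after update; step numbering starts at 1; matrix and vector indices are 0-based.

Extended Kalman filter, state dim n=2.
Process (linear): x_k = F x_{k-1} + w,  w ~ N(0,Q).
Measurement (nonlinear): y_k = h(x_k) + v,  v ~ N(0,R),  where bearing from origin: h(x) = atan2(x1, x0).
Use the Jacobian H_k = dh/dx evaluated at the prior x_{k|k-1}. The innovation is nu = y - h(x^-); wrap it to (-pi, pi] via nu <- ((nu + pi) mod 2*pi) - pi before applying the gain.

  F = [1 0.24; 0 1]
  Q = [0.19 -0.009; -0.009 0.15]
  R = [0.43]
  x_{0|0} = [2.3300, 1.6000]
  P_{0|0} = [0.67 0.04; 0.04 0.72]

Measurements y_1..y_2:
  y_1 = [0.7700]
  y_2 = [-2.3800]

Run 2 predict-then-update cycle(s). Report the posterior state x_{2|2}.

x_post = [3.4801, 0.6501]

step 1: x^-=[2.7140, 1.6000]  P^-=[0.9207 0.2038; 0.2038 0.8700]  H_jac=[-0.1612 0.2734]  S=[0.5010]  K=[-0.1850; 0.4092]  nu=[0.2373]  x^+=[2.6701, 1.6971]  P^+=[0.9035 0.2417; 0.2417 0.7861]
step 2: x^-=[3.0774, 1.6971]  P^-=[1.2548 0.4214; 0.4214 0.9361]  H_jac=[-0.1374 0.2492]  S=[0.4830]  K=[-0.1396; 0.3631]  nu=[-2.8840]  x^+=[3.4801, 0.6501]  P^+=[1.2454 0.4459; 0.4459 0.8724]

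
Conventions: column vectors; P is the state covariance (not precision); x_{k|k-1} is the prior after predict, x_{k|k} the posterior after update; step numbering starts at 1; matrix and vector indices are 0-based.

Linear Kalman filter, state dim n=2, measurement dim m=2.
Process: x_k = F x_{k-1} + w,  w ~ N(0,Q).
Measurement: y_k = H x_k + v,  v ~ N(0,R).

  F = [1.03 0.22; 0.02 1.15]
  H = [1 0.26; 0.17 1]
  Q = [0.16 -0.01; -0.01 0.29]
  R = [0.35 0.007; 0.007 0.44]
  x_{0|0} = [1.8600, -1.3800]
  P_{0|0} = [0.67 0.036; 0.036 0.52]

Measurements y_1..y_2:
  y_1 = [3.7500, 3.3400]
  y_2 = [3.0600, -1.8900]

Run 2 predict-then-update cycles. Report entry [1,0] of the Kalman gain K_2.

K[1,0] = 0.0278

step 1: x^-=[1.6122, -1.5498]  P^-=[0.9123 0.1782; 0.1782 0.9796]  S=[1.4212 0.6028; 0.6028 1.5066]  K=[0.6994 -0.0587; 0.0244 0.6606]  nu=[2.5407, 4.6157]  x^+=[3.1185, 1.5612]  P^+=[0.2614 -0.0653; -0.0653 0.3019]
step 2: x^-=[3.5555, 1.8578]  P^-=[0.4223 -0.0059; -0.0059 0.6864]  S=[0.8156 0.2511; 0.2511 1.1366]  K=[0.5344 -0.0601; 0.0278 0.5969]  nu=[-0.9785, -4.3522]  x^+=[3.2941, -0.7672]  P^+=[0.2014 -0.0569; -0.0569 0.2725]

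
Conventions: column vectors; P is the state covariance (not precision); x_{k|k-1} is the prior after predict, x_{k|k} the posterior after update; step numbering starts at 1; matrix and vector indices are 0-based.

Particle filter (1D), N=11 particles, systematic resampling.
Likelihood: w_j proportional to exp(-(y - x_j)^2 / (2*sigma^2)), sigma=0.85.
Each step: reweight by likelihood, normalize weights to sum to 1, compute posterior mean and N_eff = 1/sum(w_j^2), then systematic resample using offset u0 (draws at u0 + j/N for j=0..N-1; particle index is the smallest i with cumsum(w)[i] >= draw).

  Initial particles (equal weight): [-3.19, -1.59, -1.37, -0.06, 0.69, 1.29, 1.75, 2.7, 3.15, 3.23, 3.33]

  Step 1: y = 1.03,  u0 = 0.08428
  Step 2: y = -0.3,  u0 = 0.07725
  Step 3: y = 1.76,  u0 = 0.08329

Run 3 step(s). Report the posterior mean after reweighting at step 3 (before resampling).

step 1: w=[0.0000, 0.0026, 0.0056, 0.1334, 0.2803, 0.2898, 0.2121, 0.0441, 0.0135, 0.0107, 0.0078]  mean=1.1406  Neff=4.3920  idx=[3, 4, 4, 4, 5, 5, 5, 6, 6, 6, 10]
step 2: w=[0.3032, 0.1602, 0.1602, 0.1602, 0.0549, 0.0549, 0.0549, 0.0172, 0.0172, 0.0172, 0.0000]  mean=0.6162  Neff=5.5920  idx=[0, 0, 0, 1, 1, 2, 2, 3, 4, 6, 9]
step 3: w=[0.0191, 0.0191, 0.0191, 0.0857, 0.0857, 0.0857, 0.0857, 0.0857, 0.1624, 0.1624, 0.1893]  mean=1.0425  Neff=7.9108  idx=[3, 4, 5, 6, 7, 8, 8, 9, 9, 10, 10]

post_mean = 1.0425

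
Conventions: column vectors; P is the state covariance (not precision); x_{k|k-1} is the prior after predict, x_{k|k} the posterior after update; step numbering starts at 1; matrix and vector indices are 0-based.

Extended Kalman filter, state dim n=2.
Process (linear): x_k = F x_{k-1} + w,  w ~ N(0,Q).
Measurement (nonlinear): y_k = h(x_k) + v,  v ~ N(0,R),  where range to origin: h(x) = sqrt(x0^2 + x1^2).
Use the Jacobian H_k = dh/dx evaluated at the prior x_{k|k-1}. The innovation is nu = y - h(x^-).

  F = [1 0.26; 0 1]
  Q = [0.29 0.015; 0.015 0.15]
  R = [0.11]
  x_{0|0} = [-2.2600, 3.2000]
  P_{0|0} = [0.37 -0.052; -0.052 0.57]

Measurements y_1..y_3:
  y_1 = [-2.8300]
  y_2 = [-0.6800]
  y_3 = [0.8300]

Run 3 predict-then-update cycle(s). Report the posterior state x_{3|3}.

step 1: x^-=[-1.4280, 3.2000]  P^-=[0.6715 0.1112; 0.1112 0.7200]  H_jac=[-0.4075 0.9132]  S=[0.7392]  K=[-0.2328; 0.8282]  nu=[-6.3342]  x^+=[0.0467, -2.0459]  P^+=[0.6314 0.2537; 0.2537 0.2130]
step 2: x^-=[-0.4852, -2.0459]  P^-=[1.0678 0.3241; 0.3241 0.3630]  H_jac=[-0.2308 -0.9730]  S=[0.6561]  K=[-0.8563; -0.6523]  nu=[-2.7827]  x^+=[1.8975, -0.2307]  P^+=[0.5868 -0.0424; -0.0424 0.0838]
step 3: x^-=[1.8375, -0.2307]  P^-=[0.8604 -0.0056; -0.0056 0.2338]  H_jac=[0.9922 -0.1246]  S=[0.9620]  K=[0.8881; -0.0360]  nu=[-1.0219]  x^+=[0.9299, -0.1939]  P^+=[0.1016 0.0252; 0.0252 0.2325]

x_post = [0.9299, -0.1939]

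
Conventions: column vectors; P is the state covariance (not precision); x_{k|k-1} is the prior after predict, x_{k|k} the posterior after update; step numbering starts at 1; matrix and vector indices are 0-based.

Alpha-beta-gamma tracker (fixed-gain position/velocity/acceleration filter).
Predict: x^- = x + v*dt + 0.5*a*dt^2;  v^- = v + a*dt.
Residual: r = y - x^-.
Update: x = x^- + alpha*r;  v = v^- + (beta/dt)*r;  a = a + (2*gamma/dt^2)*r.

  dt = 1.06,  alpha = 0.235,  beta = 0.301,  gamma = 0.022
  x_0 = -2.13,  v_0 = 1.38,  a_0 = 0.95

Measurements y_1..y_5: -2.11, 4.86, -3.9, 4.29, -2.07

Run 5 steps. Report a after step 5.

a_post = 0.0967

step 1: x_pred=-0.1335  r=-1.9765  x^+=-0.5980  v^+=1.8257  a^+=0.8726
step 2: x_pred=1.8275  r=3.0325  x^+=2.5402  v^+=3.6118  a^+=0.9914
step 3: x_pred=6.9256  r=-10.8256  x^+=4.3816  v^+=1.5886  a^+=0.5674
step 4: x_pred=6.3843  r=-2.0943  x^+=5.8921  v^+=1.5953  a^+=0.4854
step 5: x_pred=7.8559  r=-9.9259  x^+=5.5233  v^+=-0.7087  a^+=0.0967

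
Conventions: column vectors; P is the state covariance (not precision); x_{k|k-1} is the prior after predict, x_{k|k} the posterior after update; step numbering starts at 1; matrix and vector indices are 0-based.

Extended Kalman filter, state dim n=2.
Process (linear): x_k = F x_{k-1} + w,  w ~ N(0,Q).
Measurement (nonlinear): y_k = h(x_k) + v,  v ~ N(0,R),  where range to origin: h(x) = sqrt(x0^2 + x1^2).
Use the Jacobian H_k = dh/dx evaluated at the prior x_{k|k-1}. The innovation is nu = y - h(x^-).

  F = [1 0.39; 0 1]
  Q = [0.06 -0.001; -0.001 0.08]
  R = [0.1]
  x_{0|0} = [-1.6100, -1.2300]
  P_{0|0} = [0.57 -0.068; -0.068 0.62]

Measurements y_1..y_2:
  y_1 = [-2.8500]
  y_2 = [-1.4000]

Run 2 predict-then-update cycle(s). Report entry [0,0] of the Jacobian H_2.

step 1: x^-=[-2.0897, -1.2300]  P^-=[0.6713 0.1728; 0.1728 0.7000]  H_jac=[-0.8618 -0.5073]  S=[0.9297]  K=[-0.7165; -0.5421]  nu=[-5.2748]  x^+=[1.6896, 1.6294]  P^+=[0.1940 -0.1883; -0.1883 0.4268]
step 2: x^-=[2.3251, 1.6294]  P^-=[0.1720 -0.0229; -0.0229 0.5068]  H_jac=[0.8189 0.5739]  S=[0.3608]  K=[0.3541; 0.7543]  nu=[-4.2392]  x^+=[0.8241, -1.5680]  P^+=[0.1268 -0.1192; -0.1192 0.3015]

H_jac[0,0] = 0.8189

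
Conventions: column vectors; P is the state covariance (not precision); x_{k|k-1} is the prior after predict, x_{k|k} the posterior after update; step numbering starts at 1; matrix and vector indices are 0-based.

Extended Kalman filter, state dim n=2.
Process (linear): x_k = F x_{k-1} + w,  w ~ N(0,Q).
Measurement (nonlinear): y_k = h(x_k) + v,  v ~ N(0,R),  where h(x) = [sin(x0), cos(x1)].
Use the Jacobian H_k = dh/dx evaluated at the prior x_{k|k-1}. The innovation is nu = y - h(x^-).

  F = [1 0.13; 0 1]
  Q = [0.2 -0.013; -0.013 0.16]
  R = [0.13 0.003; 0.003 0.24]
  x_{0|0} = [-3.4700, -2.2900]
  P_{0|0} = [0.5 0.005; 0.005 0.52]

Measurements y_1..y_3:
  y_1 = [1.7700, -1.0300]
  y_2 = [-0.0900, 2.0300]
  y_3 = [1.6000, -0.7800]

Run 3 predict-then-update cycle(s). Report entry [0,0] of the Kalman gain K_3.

step 1: x^-=[-3.7677, -2.2900]  P^-=[0.7101 0.0596; 0.0596 0.6800]  H_jac=[-0.8103 0.0000; 0.0000 0.7523]  S=[0.5963 -0.0333; -0.0333 0.6249]  K=[-0.9639 0.0203; -0.0353 0.8168]  nu=[1.1840, -0.3712]  x^+=[-4.9165, -2.6350]  P^+=[0.1546 0.0026; 0.0026 0.2604]
step 2: x^-=[-5.2590, -2.6350]  P^-=[0.3597 0.0235; 0.0235 0.4204]  H_jac=[0.5198 0.0000; 0.0000 0.4852]  S=[0.2272 0.0089; 0.0089 0.3390]  K=[0.8225 0.0120; 0.0302 0.6010]  nu=[-0.9443, 2.9044]  x^+=[-6.0009, -0.9180]  P^+=[0.2057 0.0110; 0.0110 0.2975]
step 3: x^-=[-6.1202, -0.9180]  P^-=[0.4136 0.0367; 0.0367 0.4575]  H_jac=[0.9868 0.0000; 0.0000 0.7944]  S=[0.5328 0.0318; 0.0318 0.5287]  K=[0.7656 0.0091; 0.0271 0.6858]  nu=[1.4378, -1.3874]  x^+=[-5.0322, -1.8305]  P^+=[0.1009 0.0057; 0.0057 0.2073]

K[0,0] = 0.7656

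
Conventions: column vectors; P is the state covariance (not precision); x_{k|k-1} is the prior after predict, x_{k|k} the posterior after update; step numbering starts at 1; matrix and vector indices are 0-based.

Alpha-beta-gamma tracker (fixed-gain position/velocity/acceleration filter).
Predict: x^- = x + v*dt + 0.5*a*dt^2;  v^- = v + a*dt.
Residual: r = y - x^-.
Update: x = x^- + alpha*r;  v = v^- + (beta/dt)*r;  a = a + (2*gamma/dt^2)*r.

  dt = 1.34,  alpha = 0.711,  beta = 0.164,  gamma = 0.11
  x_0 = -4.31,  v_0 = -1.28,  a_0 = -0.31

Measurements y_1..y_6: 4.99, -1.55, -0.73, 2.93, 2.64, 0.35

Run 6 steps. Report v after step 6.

v_post = 1.7124

step 1: x_pred=-6.3035  r=11.2935  x^+=1.7262  v^+=-0.3132  a^+=1.0737
step 2: x_pred=2.2704  r=-3.8204  x^+=-0.4459  v^+=0.6580  a^+=0.6056
step 3: x_pred=0.9795  r=-1.7095  x^+=-0.2360  v^+=1.2603  a^+=0.3962
step 4: x_pred=1.8085  r=1.1215  x^+=2.6059  v^+=1.9284  a^+=0.5336
step 5: x_pred=5.6690  r=-3.0290  x^+=3.5154  v^+=2.2727  a^+=0.1625
step 6: x_pred=6.7066  r=-6.3566  x^+=2.1871  v^+=1.7124  a^+=-0.6164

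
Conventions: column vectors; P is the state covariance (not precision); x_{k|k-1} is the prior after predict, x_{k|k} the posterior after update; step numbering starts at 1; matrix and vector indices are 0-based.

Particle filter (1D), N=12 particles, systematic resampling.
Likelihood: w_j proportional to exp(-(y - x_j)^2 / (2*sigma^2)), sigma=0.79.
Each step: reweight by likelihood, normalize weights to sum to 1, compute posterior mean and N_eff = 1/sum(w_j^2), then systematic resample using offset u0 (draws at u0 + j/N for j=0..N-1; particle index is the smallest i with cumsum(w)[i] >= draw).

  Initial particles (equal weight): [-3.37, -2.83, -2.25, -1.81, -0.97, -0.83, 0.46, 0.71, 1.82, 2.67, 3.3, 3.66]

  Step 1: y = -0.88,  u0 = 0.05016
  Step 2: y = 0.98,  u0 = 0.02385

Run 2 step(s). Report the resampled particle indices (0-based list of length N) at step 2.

resampled_idx = [3, 7, 9, 10, 10, 10, 10, 11, 11, 11, 11, 11]

step 1: w=[0.0022, 0.0151, 0.0708, 0.1592, 0.3163, 0.3178, 0.0755, 0.0420, 0.0009, 0.0000, 0.0000, 0.0000]  mean=-1.0021  Neff=4.1818  idx=[2, 3, 3, 4, 4, 4, 4, 5, 5, 5, 6, 7]
step 2: w=[0.0001, 0.0009, 0.0009, 0.0220, 0.0220, 0.0220, 0.0220, 0.0335, 0.0335, 0.0335, 0.3728, 0.4367]  mean=0.3091  Neff=2.9856  idx=[3, 7, 9, 10, 10, 10, 10, 11, 11, 11, 11, 11]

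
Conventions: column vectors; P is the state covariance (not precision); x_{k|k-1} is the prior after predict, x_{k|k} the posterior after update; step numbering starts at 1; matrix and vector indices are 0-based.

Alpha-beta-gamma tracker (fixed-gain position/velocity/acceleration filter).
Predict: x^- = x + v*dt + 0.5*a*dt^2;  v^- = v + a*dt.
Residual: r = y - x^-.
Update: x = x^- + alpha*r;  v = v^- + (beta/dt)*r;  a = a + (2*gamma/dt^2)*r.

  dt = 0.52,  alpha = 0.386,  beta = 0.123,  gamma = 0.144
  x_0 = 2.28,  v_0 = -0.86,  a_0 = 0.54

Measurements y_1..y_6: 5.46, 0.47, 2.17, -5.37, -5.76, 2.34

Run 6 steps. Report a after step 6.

step 1: x_pred=1.9058  r=3.5542  x^+=3.2777  v^+=0.2615  a^+=4.3255
step 2: x_pred=3.9985  r=-3.5285  x^+=2.6365  v^+=1.6761  a^+=0.5673
step 3: x_pred=3.5848  r=-1.4148  x^+=3.0387  v^+=1.6365  a^+=-0.9396
step 4: x_pred=3.7627  r=-9.1327  x^+=0.2374  v^+=-1.0123  a^+=-10.6666
step 5: x_pred=-1.7311  r=-4.0289  x^+=-3.2862  v^+=-7.5119  a^+=-14.9578
step 6: x_pred=-9.2147  r=11.5547  x^+=-4.7546  v^+=-12.5569  a^+=-2.6510

a_post = -2.6510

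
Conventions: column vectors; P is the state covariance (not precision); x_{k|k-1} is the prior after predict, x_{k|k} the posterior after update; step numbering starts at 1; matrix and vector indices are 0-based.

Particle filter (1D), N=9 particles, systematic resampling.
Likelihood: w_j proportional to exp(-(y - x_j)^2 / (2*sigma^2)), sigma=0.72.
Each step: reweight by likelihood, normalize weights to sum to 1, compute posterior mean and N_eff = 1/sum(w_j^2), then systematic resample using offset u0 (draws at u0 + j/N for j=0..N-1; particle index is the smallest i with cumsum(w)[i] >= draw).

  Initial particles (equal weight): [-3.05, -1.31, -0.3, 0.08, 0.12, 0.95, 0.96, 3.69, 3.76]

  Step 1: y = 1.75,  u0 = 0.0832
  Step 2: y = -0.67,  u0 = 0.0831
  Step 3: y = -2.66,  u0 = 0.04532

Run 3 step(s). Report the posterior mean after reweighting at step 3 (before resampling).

post_mean = 0.1260

step 1: w=[0.0000, 0.0001, 0.0134, 0.0524, 0.0595, 0.4161, 0.4225, 0.0205, 0.0157]  mean=0.9424  Neff=2.7876  idx=[4, 5, 5, 5, 5, 6, 6, 6, 7]
step 2: w=[0.4992, 0.0725, 0.0725, 0.0725, 0.0725, 0.0703, 0.0703, 0.0703, 0.0000]  mean=0.5378  Neff=3.5086  idx=[0, 0, 0, 0, 1, 2, 4, 6, 7]
step 3: w=[0.2482, 0.2482, 0.2482, 0.2482, 0.0015, 0.0015, 0.0015, 0.0014, 0.0014]  mean=0.1260  Neff=4.0585  idx=[0, 0, 1, 1, 1, 2, 2, 3, 3]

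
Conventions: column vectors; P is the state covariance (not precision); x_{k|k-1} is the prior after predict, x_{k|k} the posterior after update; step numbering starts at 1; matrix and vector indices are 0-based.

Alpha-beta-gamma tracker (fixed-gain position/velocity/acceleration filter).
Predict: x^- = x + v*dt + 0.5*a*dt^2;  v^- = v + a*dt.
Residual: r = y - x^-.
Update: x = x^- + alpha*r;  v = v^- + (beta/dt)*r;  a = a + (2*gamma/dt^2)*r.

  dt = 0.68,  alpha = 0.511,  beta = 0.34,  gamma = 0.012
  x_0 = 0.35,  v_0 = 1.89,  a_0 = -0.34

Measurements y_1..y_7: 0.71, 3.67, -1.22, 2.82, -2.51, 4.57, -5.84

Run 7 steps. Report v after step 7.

v_post = -3.3006

step 1: x_pred=1.5566  r=-0.8466  x^+=1.1240  v^+=1.2355  a^+=-0.3839
step 2: x_pred=1.8754  r=1.7946  x^+=2.7924  v^+=1.8717  a^+=-0.2908
step 3: x_pred=3.9980  r=-5.2180  x^+=1.3316  v^+=-0.9350  a^+=-0.5616
step 4: x_pred=0.5660  r=2.2540  x^+=1.7178  v^+=-0.1899  a^+=-0.4446
step 5: x_pred=1.4859  r=-3.9959  x^+=-0.5560  v^+=-2.4901  a^+=-0.6520
step 6: x_pred=-2.4001  r=6.9701  x^+=1.1616  v^+=0.5515  a^+=-0.2903
step 7: x_pred=1.4696  r=-7.3096  x^+=-2.2656  v^+=-3.3006  a^+=-0.6696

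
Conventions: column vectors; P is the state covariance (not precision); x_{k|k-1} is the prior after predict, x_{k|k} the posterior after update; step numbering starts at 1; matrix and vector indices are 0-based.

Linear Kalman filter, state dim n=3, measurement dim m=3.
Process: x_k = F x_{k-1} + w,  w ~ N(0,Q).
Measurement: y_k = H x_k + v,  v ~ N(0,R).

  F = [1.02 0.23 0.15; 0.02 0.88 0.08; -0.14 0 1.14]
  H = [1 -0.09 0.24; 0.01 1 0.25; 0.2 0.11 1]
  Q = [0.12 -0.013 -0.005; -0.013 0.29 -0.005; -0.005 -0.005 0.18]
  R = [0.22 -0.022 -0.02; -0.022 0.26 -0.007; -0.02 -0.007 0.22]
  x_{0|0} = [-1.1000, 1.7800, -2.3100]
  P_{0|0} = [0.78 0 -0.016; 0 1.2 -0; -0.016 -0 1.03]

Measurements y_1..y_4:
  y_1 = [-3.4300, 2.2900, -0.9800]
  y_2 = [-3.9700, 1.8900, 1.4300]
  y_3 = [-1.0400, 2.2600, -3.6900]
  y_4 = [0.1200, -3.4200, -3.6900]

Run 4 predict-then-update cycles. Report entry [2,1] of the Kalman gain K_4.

step 1: x^-=[-1.0591, 1.3596, -2.4794]  P^-=[1.0133 0.2568 0.0415; 0.2568 1.2261 0.0866; 0.0415 0.0866 1.5390]  S=[1.3018 0.2560 0.6015; 0.2560 1.6310 0.6577; 0.6015 0.6577 1.8613]  K=[0.8195 0.1040 -0.1552; 0.0391 0.8238 -0.1572; -0.0882 -0.0533 0.8838]  nu=[-1.6535, 1.5608, 1.5617]  x^+=[-2.4943, 2.3354, -1.0366]  P^+=[0.2071 0.0321 -0.0962; 0.0321 0.2324 -0.0731; -0.0962 -0.0731 0.2239]
step 2: x^-=[-2.1625, 1.9223, -0.8325]  P^-=[0.3334 0.0508 -0.1264; 0.0508 0.4620 -0.0636; -0.1264 -0.0636 0.5057]  S=[0.5192 -0.0249 0.0398; -0.0249 0.7222 0.1082; 0.0398 0.1082 0.6823]  K=[0.5878 0.0701 -0.1247; 0.0269 0.6352 -0.1061; -0.0533 -0.0215 0.7004]  nu=[-1.4347, 0.1974, 2.4836]  x^+=[-3.3015, 1.7456, 0.9790]  P^+=[0.1496 0.0227 -0.0721; 0.0227 0.1782 -0.0525; -0.0721 -0.0525 0.1755]
step 3: x^-=[-2.8192, 1.5484, 1.5783]  P^-=[0.2740 0.0347 -0.0932; 0.0347 0.4224 -0.0457; -0.0932 -0.0457 0.4340]  S=[0.4734 -0.0300 0.0433; -0.0300 0.6869 0.1030; 0.0433 0.1030 0.6243]  K=[0.5380 0.0595 -0.1024; 0.0169 0.6130 -0.0899; -0.0291 -0.0103 0.6610]  nu=[1.5398, 0.3452, -4.8748]  x^+=[-1.4710, 2.2243, -1.6923]  P^+=[0.1359 0.0187 -0.0629; 0.0187 0.1712 -0.0470; -0.0629 -0.0470 0.1638]
step 4: x^-=[-1.2427, 1.7926, -1.7233]  P^-=[0.2604 0.0309 -0.0812; 0.0309 0.4175 -0.0406; -0.0812 -0.0406 0.4157]  S=[0.4650 -0.0305 0.0481; -0.0305 0.6834 0.1030; 0.0481 0.1030 0.6111]  K=[0.5255 0.0568 -0.0930; 0.0134 0.6099 -0.0850; -0.0197 -0.0072 0.6491]  nu=[1.9376, -4.7694, -1.9153]  x^+=[-0.3171, -0.9274, -2.9703]  P^+=[0.1321 0.0175 -0.0597; 0.0175 0.1701 -0.0454; -0.0597 -0.0454 0.1602]

K[2,1] = -0.0072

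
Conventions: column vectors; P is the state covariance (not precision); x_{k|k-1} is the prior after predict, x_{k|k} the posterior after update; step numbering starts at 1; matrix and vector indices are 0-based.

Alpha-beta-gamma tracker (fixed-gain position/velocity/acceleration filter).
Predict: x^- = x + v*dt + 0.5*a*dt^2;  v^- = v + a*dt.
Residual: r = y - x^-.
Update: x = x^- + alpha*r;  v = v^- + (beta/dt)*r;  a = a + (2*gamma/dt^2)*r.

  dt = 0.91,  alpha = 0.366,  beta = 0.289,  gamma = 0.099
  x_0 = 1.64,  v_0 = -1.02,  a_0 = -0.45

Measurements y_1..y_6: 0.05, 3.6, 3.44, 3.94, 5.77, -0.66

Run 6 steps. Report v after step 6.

step 1: x_pred=0.5255  r=-0.4755  x^+=0.3515  v^+=-1.5805  a^+=-0.5637
step 2: x_pred=-1.3202  r=4.9202  x^+=0.4806  v^+=-0.5309  a^+=0.6127
step 3: x_pred=0.2512  r=3.1888  x^+=1.4183  v^+=1.0394  a^+=1.3752
step 4: x_pred=2.9336  r=1.0064  x^+=3.3019  v^+=2.6105  a^+=1.6158
step 5: x_pred=6.3465  r=-0.5765  x^+=6.1355  v^+=3.8978  a^+=1.4780
step 6: x_pred=10.2944  r=-10.9544  x^+=6.2851  v^+=1.7638  a^+=-1.1412

v_post = 1.7638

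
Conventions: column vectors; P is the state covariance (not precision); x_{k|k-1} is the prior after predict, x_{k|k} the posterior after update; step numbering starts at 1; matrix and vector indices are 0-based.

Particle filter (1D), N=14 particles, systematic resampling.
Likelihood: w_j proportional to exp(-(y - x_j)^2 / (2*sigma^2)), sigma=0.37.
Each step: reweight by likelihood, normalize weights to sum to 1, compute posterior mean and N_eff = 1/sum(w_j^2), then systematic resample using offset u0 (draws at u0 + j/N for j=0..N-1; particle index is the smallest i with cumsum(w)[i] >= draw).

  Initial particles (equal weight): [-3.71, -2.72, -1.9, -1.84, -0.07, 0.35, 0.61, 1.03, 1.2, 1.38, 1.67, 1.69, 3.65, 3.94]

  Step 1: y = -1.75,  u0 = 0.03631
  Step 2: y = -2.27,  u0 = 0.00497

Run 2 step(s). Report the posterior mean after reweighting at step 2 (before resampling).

post_mean = -1.8726

step 1: w=[0.0000, 0.0167, 0.4787, 0.5046, 0.0000, 0.0000, 0.0000, 0.0000, 0.0000, 0.0000, 0.0000, 0.0000, 0.0000, 0.0000]  mean=-1.8834  Neff=2.0661  idx=[2, 2, 2, 2, 2, 2, 2, 3, 3, 3, 3, 3, 3, 3]
step 2: w=[0.0777, 0.0777, 0.0777, 0.0777, 0.0777, 0.0777, 0.0777, 0.0652, 0.0652, 0.0652, 0.0652, 0.0652, 0.0652, 0.0652]  mean=-1.8726  Neff=13.8938  idx=[0, 0, 1, 2, 3, 4, 5, 6, 7, 8, 9, 10, 11, 12]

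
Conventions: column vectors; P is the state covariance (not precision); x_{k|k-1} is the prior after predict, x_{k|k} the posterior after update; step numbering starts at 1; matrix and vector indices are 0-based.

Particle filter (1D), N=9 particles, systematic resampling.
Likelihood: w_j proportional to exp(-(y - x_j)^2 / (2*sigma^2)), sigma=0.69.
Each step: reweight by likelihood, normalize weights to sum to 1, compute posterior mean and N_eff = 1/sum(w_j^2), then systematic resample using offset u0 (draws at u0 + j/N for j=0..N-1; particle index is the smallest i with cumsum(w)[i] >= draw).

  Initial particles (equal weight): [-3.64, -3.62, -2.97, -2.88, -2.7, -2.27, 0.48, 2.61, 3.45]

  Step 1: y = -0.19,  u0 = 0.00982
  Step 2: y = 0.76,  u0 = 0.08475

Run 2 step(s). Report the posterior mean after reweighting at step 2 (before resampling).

step 1: w=[0.0000, 0.0000, 0.0005, 0.0008, 0.0021, 0.0167, 0.9795, 0.0004, 0.0000]  mean=0.4240  Neff=1.0419  idx=[5, 6, 6, 6, 6, 6, 6, 6, 6]
step 2: w=[0.0000, 0.1250, 0.1250, 0.1250, 0.1250, 0.1250, 0.1250, 0.1250, 0.1250]  mean=0.4800  Neff=8.0001  idx=[1, 2, 3, 4, 5, 6, 7, 7, 8]

post_mean = 0.4800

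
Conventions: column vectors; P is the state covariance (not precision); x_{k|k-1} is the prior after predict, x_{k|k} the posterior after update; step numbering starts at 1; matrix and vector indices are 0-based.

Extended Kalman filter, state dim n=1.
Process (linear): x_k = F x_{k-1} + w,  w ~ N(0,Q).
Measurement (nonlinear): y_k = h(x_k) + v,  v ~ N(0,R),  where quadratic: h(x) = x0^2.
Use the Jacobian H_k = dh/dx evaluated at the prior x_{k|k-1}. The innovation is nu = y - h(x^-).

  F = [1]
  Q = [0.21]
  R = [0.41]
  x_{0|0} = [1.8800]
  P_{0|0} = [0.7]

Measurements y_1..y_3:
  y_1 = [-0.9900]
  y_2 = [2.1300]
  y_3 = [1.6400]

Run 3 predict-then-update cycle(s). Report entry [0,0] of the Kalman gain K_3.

K[0,0] = 0.3183

step 1: x^-=[1.8800]  P^-=[0.9100]  H_jac=[3.7600]  S=[13.2752]  K=[0.2577]  nu=[-4.5244]  x^+=[0.7139]  P^+=[0.0281]
step 2: x^-=[0.7139]  P^-=[0.2381]  H_jac=[1.4277]  S=[0.8954]  K=[0.3797]  nu=[1.6204]  x^+=[1.3291]  P^+=[0.1090]
step 3: x^-=[1.3291]  P^-=[0.3190]  H_jac=[2.6582]  S=[2.6643]  K=[0.3183]  nu=[-0.1265]  x^+=[1.2888]  P^+=[0.0491]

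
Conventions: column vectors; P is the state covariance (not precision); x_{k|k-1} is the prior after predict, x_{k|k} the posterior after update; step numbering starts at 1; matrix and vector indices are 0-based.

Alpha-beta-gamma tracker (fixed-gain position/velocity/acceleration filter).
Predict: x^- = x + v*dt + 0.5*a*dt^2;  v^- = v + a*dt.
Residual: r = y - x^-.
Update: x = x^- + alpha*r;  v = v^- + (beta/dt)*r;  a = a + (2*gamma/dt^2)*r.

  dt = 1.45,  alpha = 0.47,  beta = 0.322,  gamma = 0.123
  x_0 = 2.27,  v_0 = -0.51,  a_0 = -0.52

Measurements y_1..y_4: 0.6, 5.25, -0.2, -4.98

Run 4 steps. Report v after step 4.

step 1: x_pred=0.9839  r=-0.3839  x^+=0.8034  v^+=-1.3492  a^+=-0.5649
step 2: x_pred=-1.7468  r=6.9968  x^+=1.5417  v^+=-0.6146  a^+=0.2537
step 3: x_pred=0.9173  r=-1.1173  x^+=0.3922  v^+=-0.4948  a^+=0.1230
step 4: x_pred=-0.1959  r=-4.7841  x^+=-2.4445  v^+=-1.3788  a^+=-0.4367

v_post = -1.3788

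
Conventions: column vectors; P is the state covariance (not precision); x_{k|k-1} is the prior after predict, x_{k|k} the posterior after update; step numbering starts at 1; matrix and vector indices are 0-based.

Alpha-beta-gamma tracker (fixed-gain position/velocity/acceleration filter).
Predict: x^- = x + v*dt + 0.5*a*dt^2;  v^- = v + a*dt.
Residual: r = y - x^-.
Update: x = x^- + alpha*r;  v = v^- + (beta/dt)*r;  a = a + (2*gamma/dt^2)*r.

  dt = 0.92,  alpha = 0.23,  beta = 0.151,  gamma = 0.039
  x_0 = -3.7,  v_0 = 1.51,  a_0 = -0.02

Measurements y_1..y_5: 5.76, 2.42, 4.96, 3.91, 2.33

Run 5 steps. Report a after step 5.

step 1: x_pred=-2.3193  r=8.0793  x^+=-0.4610  v^+=2.8177  a^+=0.7245
step 2: x_pred=2.4378  r=-0.0178  x^+=2.4337  v^+=3.4813  a^+=0.7229
step 3: x_pred=5.9425  r=-0.9825  x^+=5.7165  v^+=3.9851  a^+=0.6324
step 4: x_pred=9.6504  r=-5.7404  x^+=8.3301  v^+=3.6247  a^+=0.1034
step 5: x_pred=11.7086  r=-9.3786  x^+=9.5515  v^+=2.1805  a^+=-0.7609

a_post = -0.7609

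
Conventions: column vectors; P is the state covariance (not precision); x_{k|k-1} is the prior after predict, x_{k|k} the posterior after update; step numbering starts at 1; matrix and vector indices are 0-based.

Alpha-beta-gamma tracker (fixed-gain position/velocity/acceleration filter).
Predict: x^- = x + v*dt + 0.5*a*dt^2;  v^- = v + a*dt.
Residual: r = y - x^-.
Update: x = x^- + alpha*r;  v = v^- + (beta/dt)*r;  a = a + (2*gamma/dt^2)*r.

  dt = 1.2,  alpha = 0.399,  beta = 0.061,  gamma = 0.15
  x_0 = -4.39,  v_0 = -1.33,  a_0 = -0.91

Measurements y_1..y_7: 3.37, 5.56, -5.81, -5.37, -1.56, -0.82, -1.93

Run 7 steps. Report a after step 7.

step 1: x_pred=-6.6412  r=10.0112  x^+=-2.6467  v^+=-1.9131  a^+=1.1757
step 2: x_pred=-4.0960  r=9.6560  x^+=-0.2432  v^+=-0.0115  a^+=3.1873
step 3: x_pred=2.0379  r=-7.8479  x^+=-1.0934  v^+=3.4144  a^+=1.5523
step 4: x_pred=4.1216  r=-9.4916  x^+=0.3344  v^+=4.7947  a^+=-0.4251
step 5: x_pred=5.7821  r=-7.3421  x^+=2.8526  v^+=3.9114  a^+=-1.9547
step 6: x_pred=6.1390  r=-6.9590  x^+=3.3623  v^+=1.2121  a^+=-3.4044
step 7: x_pred=2.3657  r=-4.2957  x^+=0.6517  v^+=-3.0916  a^+=-4.2994

a_post = -4.2994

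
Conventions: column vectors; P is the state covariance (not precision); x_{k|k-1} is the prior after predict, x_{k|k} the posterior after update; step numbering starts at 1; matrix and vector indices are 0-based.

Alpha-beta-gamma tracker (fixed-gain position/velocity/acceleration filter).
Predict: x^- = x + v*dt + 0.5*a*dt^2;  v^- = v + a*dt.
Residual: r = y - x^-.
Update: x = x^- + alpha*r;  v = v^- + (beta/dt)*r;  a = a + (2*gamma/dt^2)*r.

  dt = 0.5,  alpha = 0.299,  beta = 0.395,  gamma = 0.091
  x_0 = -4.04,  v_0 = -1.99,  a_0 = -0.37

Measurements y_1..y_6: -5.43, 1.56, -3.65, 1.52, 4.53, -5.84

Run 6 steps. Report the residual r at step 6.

resid = -15.7905

step 1: x_pred=-5.0812  r=-0.3487  x^+=-5.1855  v^+=-2.4505  a^+=-0.6239
step 2: x_pred=-6.4888  r=8.0488  x^+=-4.0822  v^+=3.5961  a^+=5.2356
step 3: x_pred=-1.6297  r=-2.0203  x^+=-2.2338  v^+=4.6178  a^+=3.7648
step 4: x_pred=0.5458  r=0.9742  x^+=0.8371  v^+=7.2699  a^+=4.4741
step 5: x_pred=5.0313  r=-0.5013  x^+=4.8814  v^+=9.1110  a^+=4.1092
step 6: x_pred=9.9505  r=-15.7905  x^+=5.2291  v^+=-1.3090  a^+=-7.3863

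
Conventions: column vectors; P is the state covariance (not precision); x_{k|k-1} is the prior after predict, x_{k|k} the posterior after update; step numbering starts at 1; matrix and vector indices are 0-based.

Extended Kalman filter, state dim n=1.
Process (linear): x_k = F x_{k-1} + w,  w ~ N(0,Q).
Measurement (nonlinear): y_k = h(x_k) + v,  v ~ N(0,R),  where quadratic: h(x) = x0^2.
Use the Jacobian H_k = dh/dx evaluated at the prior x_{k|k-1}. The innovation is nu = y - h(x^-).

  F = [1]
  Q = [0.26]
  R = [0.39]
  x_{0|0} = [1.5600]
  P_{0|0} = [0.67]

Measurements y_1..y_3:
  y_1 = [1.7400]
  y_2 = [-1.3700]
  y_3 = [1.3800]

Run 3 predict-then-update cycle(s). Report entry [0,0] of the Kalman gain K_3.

K[0,0] = 0.3939

step 1: x^-=[1.5600]  P^-=[0.9300]  H_jac=[3.1200]  S=[9.4430]  K=[0.3073]  nu=[-0.6936]  x^+=[1.3469]  P^+=[0.0384]
step 2: x^-=[1.3469]  P^-=[0.2984]  H_jac=[2.6937]  S=[2.5553]  K=[0.3146]  nu=[-3.1841]  x^+=[0.3453]  P^+=[0.0455]
step 3: x^-=[0.3453]  P^-=[0.3055]  H_jac=[0.6905]  S=[0.5357]  K=[0.3939]  nu=[1.2608]  x^+=[0.8418]  P^+=[0.2224]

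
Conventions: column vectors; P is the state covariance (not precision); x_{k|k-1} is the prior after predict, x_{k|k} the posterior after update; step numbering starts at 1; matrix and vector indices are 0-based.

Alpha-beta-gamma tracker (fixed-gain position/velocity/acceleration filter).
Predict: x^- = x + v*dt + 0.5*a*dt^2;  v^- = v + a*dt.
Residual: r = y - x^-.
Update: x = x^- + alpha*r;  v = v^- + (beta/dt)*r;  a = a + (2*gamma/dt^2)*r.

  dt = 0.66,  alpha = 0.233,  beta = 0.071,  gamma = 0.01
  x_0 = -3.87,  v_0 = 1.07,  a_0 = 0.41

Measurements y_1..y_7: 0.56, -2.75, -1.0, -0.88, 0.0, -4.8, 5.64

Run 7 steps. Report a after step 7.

step 1: x_pred=-3.0745  r=3.6345  x^+=-2.2277  v^+=1.7316  a^+=0.5769
step 2: x_pred=-0.9592  r=-1.7908  x^+=-1.3764  v^+=1.9197  a^+=0.4946
step 3: x_pred=-0.0017  r=-0.9983  x^+=-0.2343  v^+=2.1387  a^+=0.4488
step 4: x_pred=1.2750  r=-2.1550  x^+=0.7729  v^+=2.2031  a^+=0.3499
step 5: x_pred=2.3032  r=-2.3032  x^+=1.7665  v^+=2.1863  a^+=0.2441
step 6: x_pred=3.2627  r=-8.0627  x^+=1.3841  v^+=1.4801  a^+=-0.1261
step 7: x_pred=2.3334  r=3.3066  x^+=3.1039  v^+=1.7526  a^+=0.0258

a_post = 0.0258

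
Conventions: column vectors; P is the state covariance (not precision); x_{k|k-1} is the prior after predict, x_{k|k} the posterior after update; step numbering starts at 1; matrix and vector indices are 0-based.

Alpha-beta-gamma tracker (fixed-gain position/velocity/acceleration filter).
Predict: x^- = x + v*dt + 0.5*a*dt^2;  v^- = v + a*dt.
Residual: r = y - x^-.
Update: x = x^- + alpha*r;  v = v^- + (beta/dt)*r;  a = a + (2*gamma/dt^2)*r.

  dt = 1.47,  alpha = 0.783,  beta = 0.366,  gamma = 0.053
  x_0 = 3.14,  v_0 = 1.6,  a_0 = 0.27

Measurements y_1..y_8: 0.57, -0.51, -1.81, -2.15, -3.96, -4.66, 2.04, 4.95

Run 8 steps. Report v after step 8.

step 1: x_pred=5.7837  r=-5.2137  x^+=1.7014  v^+=0.6988  a^+=0.0142
step 2: x_pred=2.7440  r=-3.2540  x^+=0.1961  v^+=-0.0904  a^+=-0.1454
step 3: x_pred=-0.0939  r=-1.7161  x^+=-1.4376  v^+=-0.7314  a^+=-0.2296
step 4: x_pred=-2.7608  r=0.6108  x^+=-2.2825  v^+=-0.9168  a^+=-0.1996
step 5: x_pred=-3.8459  r=-0.1141  x^+=-3.9352  v^+=-1.2386  a^+=-0.2052
step 6: x_pred=-5.9777  r=1.3177  x^+=-4.9459  v^+=-1.2122  a^+=-0.1406
step 7: x_pred=-6.8797  r=8.9197  x^+=0.1044  v^+=0.8020  a^+=0.2970
step 8: x_pred=1.6043  r=3.3457  x^+=4.2240  v^+=2.0716  a^+=0.4611

v_post = 2.0716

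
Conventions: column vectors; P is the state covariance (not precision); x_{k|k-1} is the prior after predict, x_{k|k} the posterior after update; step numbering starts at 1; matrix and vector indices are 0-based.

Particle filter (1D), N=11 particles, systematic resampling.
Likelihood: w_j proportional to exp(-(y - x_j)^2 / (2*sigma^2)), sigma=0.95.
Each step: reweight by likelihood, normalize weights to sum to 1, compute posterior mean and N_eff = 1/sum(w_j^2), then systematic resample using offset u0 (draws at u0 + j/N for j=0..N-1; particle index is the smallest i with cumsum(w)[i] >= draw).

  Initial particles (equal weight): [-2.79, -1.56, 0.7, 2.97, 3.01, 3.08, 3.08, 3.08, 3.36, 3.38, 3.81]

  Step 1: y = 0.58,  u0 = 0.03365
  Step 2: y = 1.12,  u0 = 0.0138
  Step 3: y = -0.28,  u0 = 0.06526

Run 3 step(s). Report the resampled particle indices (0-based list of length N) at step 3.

resampled_idx = [0, 1, 2, 3, 4, 5, 6, 7, 8, 9, 10]

step 1: w=[0.0014, 0.0619, 0.7768, 0.0331, 0.0297, 0.0245, 0.0245, 0.0245, 0.0108, 0.0102, 0.0024]  mean=0.9375  Neff=1.6360  idx=[1, 2, 2, 2, 2, 2, 2, 2, 2, 3, 6]
step 2: w=[0.0025, 0.1202, 0.1202, 0.1202, 0.1202, 0.1202, 0.1202, 0.1202, 0.1202, 0.0199, 0.0158]  mean=0.7771  Neff=8.5990  idx=[1, 1, 2, 3, 4, 4, 5, 6, 7, 7, 8]
step 3: w=[0.0909, 0.0909, 0.0909, 0.0909, 0.0909, 0.0909, 0.0909, 0.0909, 0.0909, 0.0909, 0.0909]  mean=0.7000  Neff=11.0000  idx=[0, 1, 2, 3, 4, 5, 6, 7, 8, 9, 10]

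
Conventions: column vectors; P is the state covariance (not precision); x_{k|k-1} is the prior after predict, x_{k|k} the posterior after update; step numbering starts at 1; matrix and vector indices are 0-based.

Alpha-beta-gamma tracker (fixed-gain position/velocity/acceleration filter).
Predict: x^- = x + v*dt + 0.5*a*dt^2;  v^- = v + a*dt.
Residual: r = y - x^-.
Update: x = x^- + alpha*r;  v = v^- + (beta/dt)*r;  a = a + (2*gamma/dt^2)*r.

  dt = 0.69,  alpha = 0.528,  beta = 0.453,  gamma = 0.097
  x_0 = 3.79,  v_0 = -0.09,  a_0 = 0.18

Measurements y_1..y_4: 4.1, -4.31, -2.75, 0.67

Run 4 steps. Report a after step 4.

a_post = 1.2841

step 1: x_pred=3.7707  r=0.3293  x^+=3.9446  v^+=0.2504  a^+=0.3142
step 2: x_pred=4.1921  r=-8.5021  x^+=-0.2970  v^+=-5.1147  a^+=-3.1503
step 3: x_pred=-4.5761  r=1.8261  x^+=-3.6119  v^+=-6.0895  a^+=-2.4062
step 4: x_pred=-8.3865  r=9.0565  x^+=-3.6047  v^+=-1.8040  a^+=1.2841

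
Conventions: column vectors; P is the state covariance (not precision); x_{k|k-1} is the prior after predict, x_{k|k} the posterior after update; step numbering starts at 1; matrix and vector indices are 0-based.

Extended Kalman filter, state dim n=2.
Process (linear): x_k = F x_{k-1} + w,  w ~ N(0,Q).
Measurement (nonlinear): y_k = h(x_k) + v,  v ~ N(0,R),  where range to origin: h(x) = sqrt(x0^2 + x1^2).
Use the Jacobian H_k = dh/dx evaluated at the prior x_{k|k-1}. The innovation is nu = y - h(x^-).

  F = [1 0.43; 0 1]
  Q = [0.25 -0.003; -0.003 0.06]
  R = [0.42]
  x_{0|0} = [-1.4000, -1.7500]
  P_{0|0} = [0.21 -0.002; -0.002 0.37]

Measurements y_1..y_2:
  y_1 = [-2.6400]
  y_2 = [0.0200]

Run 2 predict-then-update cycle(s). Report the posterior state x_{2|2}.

step 1: x^-=[-2.1525, -1.7500]  P^-=[0.5267 0.1541; 0.1541 0.4300]  H_jac=[-0.7759 -0.6308]  S=[1.0591]  K=[-0.4777; -0.3690]  nu=[-5.4141]  x^+=[0.4336, 0.2480]  P^+=[0.2850 -0.0326; -0.0326 0.2858]
step 2: x^-=[0.5403, 0.2480]  P^-=[0.5599 0.0873; 0.0873 0.3458]  H_jac=[0.9088 0.4171]  S=[1.0088]  K=[0.5405; 0.2216]  nu=[-0.5745]  x^+=[0.2298, 0.1207]  P^+=[0.2652 -0.0335; -0.0335 0.2962]

x_post = [0.2298, 0.1207]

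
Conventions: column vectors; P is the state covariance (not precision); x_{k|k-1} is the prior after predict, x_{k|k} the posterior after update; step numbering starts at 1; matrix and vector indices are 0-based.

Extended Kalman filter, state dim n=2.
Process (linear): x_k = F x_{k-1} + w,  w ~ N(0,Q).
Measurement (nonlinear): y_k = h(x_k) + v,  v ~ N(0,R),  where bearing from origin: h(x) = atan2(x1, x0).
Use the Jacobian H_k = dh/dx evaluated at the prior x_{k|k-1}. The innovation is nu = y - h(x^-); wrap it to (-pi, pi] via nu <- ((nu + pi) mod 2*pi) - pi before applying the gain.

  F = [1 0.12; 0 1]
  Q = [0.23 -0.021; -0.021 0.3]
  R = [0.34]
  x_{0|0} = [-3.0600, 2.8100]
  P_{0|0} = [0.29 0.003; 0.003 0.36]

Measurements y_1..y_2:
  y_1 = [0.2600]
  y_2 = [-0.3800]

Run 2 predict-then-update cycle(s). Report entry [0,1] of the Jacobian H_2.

step 1: x^-=[-2.7228, 2.8100]  P^-=[0.5259 0.0252; 0.0252 0.6600]  H_jac=[-0.1835 -0.1778]  S=[0.3802]  K=[-0.2656; -0.3209]  nu=[-2.0804]  x^+=[-2.1701, 3.4775]  P^+=[0.4991 -0.0072; -0.0072 0.6209]
step 2: x^-=[-1.7528, 3.4775]  P^-=[0.7363 0.0463; 0.0463 0.9209]  H_jac=[-0.2293 -0.1156]  S=[0.3935]  K=[-0.4427; -0.2975]  nu=[-2.4177]  x^+=[-0.6826, 4.1967]  P^+=[0.6592 -0.0055; -0.0055 0.8860]

H_jac[0,1] = -0.1156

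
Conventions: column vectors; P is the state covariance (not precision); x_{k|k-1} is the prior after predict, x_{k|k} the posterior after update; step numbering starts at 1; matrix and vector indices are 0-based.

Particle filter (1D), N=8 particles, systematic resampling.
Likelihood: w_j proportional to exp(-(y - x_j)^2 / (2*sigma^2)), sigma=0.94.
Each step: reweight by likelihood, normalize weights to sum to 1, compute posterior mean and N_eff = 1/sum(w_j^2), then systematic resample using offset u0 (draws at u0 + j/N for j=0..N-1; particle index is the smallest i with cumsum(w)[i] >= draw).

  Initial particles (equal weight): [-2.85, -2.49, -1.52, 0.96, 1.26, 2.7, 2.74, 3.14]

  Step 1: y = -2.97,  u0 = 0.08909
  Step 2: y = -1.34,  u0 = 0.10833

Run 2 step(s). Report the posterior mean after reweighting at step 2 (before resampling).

step 1: w=[0.4562, 0.4037, 0.1400, 0.0001, 0.0000, 0.0000, 0.0000, 0.0000]  mean=-2.5182  Neff=2.5594  idx=[0, 0, 0, 1, 1, 1, 1, 2]
step 2: w=[0.0744, 0.0744, 0.0744, 0.1279, 0.1279, 0.1279, 0.1279, 0.2654]  mean=-2.3129  Neff=6.5608  idx=[1, 3, 4, 5, 6, 6, 7, 7]

post_mean = -2.3129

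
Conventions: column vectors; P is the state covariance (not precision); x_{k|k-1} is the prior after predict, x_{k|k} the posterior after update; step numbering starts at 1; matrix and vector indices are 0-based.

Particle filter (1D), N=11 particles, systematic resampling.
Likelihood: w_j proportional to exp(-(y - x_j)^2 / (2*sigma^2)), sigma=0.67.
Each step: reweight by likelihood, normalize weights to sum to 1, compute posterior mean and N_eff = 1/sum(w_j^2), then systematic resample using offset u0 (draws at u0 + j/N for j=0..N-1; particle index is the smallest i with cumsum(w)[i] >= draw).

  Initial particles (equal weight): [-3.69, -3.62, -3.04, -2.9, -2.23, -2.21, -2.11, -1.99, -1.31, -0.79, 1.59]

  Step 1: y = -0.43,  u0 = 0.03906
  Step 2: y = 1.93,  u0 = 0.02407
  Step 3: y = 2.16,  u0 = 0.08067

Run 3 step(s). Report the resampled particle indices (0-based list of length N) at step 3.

step 1: w=[0.0000, 0.0000, 0.0003, 0.0008, 0.0185, 0.0200, 0.0294, 0.0454, 0.2879, 0.5905, 0.0072]  mean=-1.0732  Neff=2.2975  idx=[5, 8, 8, 8, 9, 9, 9, 9, 9, 9, 9]
step 2: w=[0.0000, 0.0045, 0.0045, 0.0045, 0.1409, 0.1409, 0.1409, 0.1409, 0.1409, 0.1409, 0.1409]  mean=-0.7970  Neff=7.1883  idx=[4, 4, 5, 6, 6, 7, 7, 8, 9, 9, 10]
step 3: w=[0.0909, 0.0909, 0.0909, 0.0909, 0.0909, 0.0909, 0.0909, 0.0909, 0.0909, 0.0909, 0.0909]  mean=-0.7900  Neff=11.0000  idx=[0, 1, 2, 3, 4, 5, 6, 7, 8, 9, 10]

resampled_idx = [0, 1, 2, 3, 4, 5, 6, 7, 8, 9, 10]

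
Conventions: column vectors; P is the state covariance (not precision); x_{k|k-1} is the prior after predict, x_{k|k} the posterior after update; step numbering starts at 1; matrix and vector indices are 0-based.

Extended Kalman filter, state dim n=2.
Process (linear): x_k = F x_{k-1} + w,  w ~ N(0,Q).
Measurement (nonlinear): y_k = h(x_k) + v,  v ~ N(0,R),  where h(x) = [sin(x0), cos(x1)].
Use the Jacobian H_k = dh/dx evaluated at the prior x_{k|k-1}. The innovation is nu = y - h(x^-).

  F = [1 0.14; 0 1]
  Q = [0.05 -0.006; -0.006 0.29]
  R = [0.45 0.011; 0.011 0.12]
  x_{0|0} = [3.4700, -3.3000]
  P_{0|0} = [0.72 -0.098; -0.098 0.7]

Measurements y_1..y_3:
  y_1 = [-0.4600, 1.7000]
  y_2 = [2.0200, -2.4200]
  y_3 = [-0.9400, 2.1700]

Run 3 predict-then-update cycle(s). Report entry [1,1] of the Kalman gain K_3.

K[1,1] = -0.9734

step 1: x^-=[3.0080, -3.3000]  P^-=[0.7563 -0.0060; -0.0060 0.9900]  H_jac=[-0.9911 0.0000; 0.0000 -0.1577]  S=[1.1929 0.0101; 0.0101 0.1446]  K=[-0.6288 0.0503; 0.0141 -1.0807]  nu=[-0.5932, 2.6875]  x^+=[3.5161, -6.2128]  P^+=[0.2849 0.0056; 0.0056 0.8211]
step 2: x^-=[2.6463, -6.2128]  P^-=[0.3526 0.1146; 0.1146 1.1111]  H_jac=[-0.8799 0.0000; 0.0000 -0.0703]  S=[0.7230 0.0181; 0.0181 0.1255]  K=[-0.4291 -0.0024; -0.1243 -0.6049]  nu=[1.5447, -3.4175]  x^+=[1.9916, -4.3375]  P^+=[0.2195 0.0711; 0.0711 1.0513]
step 3: x^-=[1.3844, -4.3375]  P^-=[0.3100 0.2123; 0.2123 1.3413]  H_jac=[0.1853 0.0000; 0.0000 -0.9306]  S=[0.4606 -0.0256; -0.0256 1.2815]  K=[0.1163 -0.1518; 0.0313 -0.9734]  nu=[-1.9227, 2.5362]  x^+=[0.7757, -6.8663]  P^+=[0.2733 0.0182; 0.0182 0.1252]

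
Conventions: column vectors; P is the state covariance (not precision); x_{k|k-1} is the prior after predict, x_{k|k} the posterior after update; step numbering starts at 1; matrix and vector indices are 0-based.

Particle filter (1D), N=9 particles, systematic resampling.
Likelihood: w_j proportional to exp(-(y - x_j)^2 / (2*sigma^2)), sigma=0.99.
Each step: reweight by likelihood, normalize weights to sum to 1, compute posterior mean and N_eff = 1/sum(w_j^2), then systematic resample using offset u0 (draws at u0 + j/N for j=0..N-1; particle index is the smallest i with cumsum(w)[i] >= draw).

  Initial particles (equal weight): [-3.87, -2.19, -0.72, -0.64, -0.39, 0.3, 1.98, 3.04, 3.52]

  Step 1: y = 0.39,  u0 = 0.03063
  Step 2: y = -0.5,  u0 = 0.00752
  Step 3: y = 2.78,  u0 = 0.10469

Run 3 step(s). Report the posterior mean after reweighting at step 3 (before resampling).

step 1: w=[0.0000, 0.0105, 0.1673, 0.1826, 0.2300, 0.3124, 0.0864, 0.0087, 0.0021]  mean=-0.0514  Neff=4.5568  idx=[2, 2, 3, 4, 4, 4, 5, 5, 6]
step 2: w=[0.1317, 0.1317, 0.1336, 0.1341, 0.1341, 0.1341, 0.0974, 0.0974, 0.0059]  mean=-0.3621  Neff=7.9674  idx=[0, 0, 1, 2, 3, 4, 5, 5, 6]
step 3: w=[0.0256, 0.0256, 0.0256, 0.0339, 0.0787, 0.0787, 0.0787, 0.0787, 0.5747]  mean=-0.0273  Neff=2.7922  idx=[3, 5, 6, 8, 8, 8, 8, 8, 8]

post_mean = -0.0273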